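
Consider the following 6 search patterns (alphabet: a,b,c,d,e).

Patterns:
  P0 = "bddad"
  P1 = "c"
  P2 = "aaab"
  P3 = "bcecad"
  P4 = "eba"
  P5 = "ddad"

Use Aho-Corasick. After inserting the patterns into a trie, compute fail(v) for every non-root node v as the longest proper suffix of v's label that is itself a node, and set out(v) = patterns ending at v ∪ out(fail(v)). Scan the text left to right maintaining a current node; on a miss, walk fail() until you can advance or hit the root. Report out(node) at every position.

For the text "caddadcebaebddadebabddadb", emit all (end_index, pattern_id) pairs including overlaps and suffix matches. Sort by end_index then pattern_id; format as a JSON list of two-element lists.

Build automaton:
Trie nodes:
  0='ε' goto a→7 b→1 c→6 d→19 e→16
  1='b' goto c→11 d→2
  2='bd' goto d→3
  3='bdd' goto a→4
  4='bdda' goto d→5
  5='bddad' goto ·  ←P0
  6='c' goto ·  ←P1
  7='a' goto a→8
  8='aa' goto a→9
  9='aaa' goto b→10
  10='aaab' goto ·  ←P2
  11='bc' goto e→12
  12='bce' goto c→13
  13='bcec' goto a→14
  14='bceca' goto d→15
  15='bcecad' goto ·  ←P3
  16='e' goto b→17
  17='eb' goto a→18
  18='eba' goto ·  ←P4
  19='d' goto d→20
  20='dd' goto a→21
  21='dda' goto d→22
  22='ddad' goto ·  ←P5

Failure links (BFS by depth):
  fail(1) 'b': from fail(0)=0 chase 'b': 0 ⇒ 0;  out=∅∪out(0)=∅
  fail(6) 'c': from fail(0)=0 chase 'c': 0 ⇒ 0;  out={1}∪out(0)={1}
  fail(7) 'a': from fail(0)=0 chase 'a': 0 ⇒ 0;  out=∅∪out(0)=∅
  fail(16) 'e': from fail(0)=0 chase 'e': 0 ⇒ 0;  out=∅∪out(0)=∅
  fail(19) 'd': from fail(0)=0 chase 'd': 0 ⇒ 0;  out=∅∪out(0)=∅
  fail(2) 'bd': from fail(1)=0 chase 'd': 0 ⇒ 19;  out=∅∪out(19)=∅
  fail(8) 'aa': from fail(7)=0 chase 'a': 0 ⇒ 7;  out=∅∪out(7)=∅
  fail(11) 'bc': from fail(1)=0 chase 'c': 0 ⇒ 6;  out=∅∪out(6)={1}
  fail(17) 'eb': from fail(16)=0 chase 'b': 0 ⇒ 1;  out=∅∪out(1)=∅
  fail(20) 'dd': from fail(19)=0 chase 'd': 0 ⇒ 19;  out=∅∪out(19)=∅
  fail(3) 'bdd': from fail(2)=19 chase 'd': 19 ⇒ 20;  out=∅∪out(20)=∅
  fail(9) 'aaa': from fail(8)=7 chase 'a': 7 ⇒ 8;  out=∅∪out(8)=∅
  fail(12) 'bce': from fail(11)=6 chase 'e': 6→0 ⇒ 16;  out=∅∪out(16)=∅
  fail(18) 'eba': from fail(17)=1 chase 'a': 1→0 ⇒ 7;  out={4}∪out(7)={4}
  fail(21) 'dda': from fail(20)=19 chase 'a': 19→0 ⇒ 7;  out=∅∪out(7)=∅
  fail(4) 'bdda': from fail(3)=20 chase 'a': 20 ⇒ 21;  out=∅∪out(21)=∅
  fail(10) 'aaab': from fail(9)=8 chase 'b': 8→7→0 ⇒ 1;  out={2}∪out(1)={2}
  fail(13) 'bcec': from fail(12)=16 chase 'c': 16→0 ⇒ 6;  out=∅∪out(6)={1}
  fail(22) 'ddad': from fail(21)=7 chase 'd': 7→0 ⇒ 19;  out={5}∪out(19)={5}
  fail(5) 'bddad': from fail(4)=21 chase 'd': 21 ⇒ 22;  out={0}∪out(22)={0,5}
  fail(14) 'bceca': from fail(13)=6 chase 'a': 6→0 ⇒ 7;  out=∅∪out(7)=∅
  fail(15) 'bcecad': from fail(14)=7 chase 'd': 7→0 ⇒ 19;  out={3}∪out(19)={3}

Text stream:
i=0 'c': node 0→6  → match P1@[0:0]
i=1 'a': node 6→7 ·f
i=2 'd': node 7→19 ·f
i=3 'd': node 19→20
i=4 'a': node 20→21
i=5 'd': node 21→22  → match P5@[2:5]
i=6 'c': node 22→6 ·f  → match P1@[6:6]
i=7 'e': node 6→16 ·f
i=8 'b': node 16→17
i=9 'a': node 17→18  → match P4@[7:9]
i=10 'e': node 18→16 ·f
i=11 'b': node 16→17
i=12 'd': node 17→2 ·f
i=13 'd': node 2→3
i=14 'a': node 3→4
i=15 'd': node 4→5  → match P0@[11:15],P5@[12:15]
i=16 'e': node 5→16 ·f
i=17 'b': node 16→17
i=18 'a': node 17→18  → match P4@[16:18]
i=19 'b': node 18→1 ·f
i=20 'd': node 1→2
i=21 'd': node 2→3
i=22 'a': node 3→4
i=23 'd': node 4→5  → match P0@[19:23],P5@[20:23]
i=24 'b': node 5→1 ·f

Result: [[0,1],[5,5],[6,1],[9,4],[15,0],[15,5],[18,4],[23,0],[23,5]]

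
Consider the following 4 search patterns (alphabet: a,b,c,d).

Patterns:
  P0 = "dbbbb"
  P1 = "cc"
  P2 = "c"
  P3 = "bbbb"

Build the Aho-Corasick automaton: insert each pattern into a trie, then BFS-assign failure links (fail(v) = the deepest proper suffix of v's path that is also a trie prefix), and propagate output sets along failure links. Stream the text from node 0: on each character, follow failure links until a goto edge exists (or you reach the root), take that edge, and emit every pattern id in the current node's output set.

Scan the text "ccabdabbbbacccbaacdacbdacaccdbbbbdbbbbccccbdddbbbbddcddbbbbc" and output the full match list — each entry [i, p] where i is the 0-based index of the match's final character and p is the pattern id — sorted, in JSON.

Build automaton:
Trie nodes:
  n0 'ε': b→8 c→6 d→1
  n1 'd': b→2
  n2 'db': b→3
  n3 'dbb': b→4
  n4 'dbbb': b→5
  n5 'dbbbb': ·  [P0 ends]
  n6 'c': c→7  [P2 ends]
  n7 'cc': ·  [P1 ends]
  n8 'b': b→9
  n9 'bb': b→10
  n10 'bbb': b→11
  n11 'bbbb': ·  [P3 ends]

Failure links (BFS by depth):
  fail(1) 'd': from fail(0)=0 chase 'd': 0 ⇒ 0;  out=∅∪out(0)=∅
  fail(6) 'c': from fail(0)=0 chase 'c': 0 ⇒ 0;  out={2}∪out(0)={2}
  fail(8) 'b': from fail(0)=0 chase 'b': 0 ⇒ 0;  out=∅∪out(0)=∅
  fail(2) 'db': from fail(1)=0 chase 'b': 0 ⇒ 8;  out=∅∪out(8)=∅
  fail(7) 'cc': from fail(6)=0 chase 'c': 0 ⇒ 6;  out={1}∪out(6)={1,2}
  fail(9) 'bb': from fail(8)=0 chase 'b': 0 ⇒ 8;  out=∅∪out(8)=∅
  fail(3) 'dbb': from fail(2)=8 chase 'b': 8 ⇒ 9;  out=∅∪out(9)=∅
  fail(10) 'bbb': from fail(9)=8 chase 'b': 8 ⇒ 9;  out=∅∪out(9)=∅
  fail(4) 'dbbb': from fail(3)=9 chase 'b': 9 ⇒ 10;  out=∅∪out(10)=∅
  fail(11) 'bbbb': from fail(10)=9 chase 'b': 9 ⇒ 10;  out={3}∪out(10)={3}
  fail(5) 'dbbbb': from fail(4)=10 chase 'b': 10 ⇒ 11;  out={0}∪out(11)={0,3}

Text stream:
i=0 'c': node 0→6  ** P2@[0:0]
i=1 'c': node 6→7  ** P1@[0:1],P2@[1:1]
i=2 'a': node 7→0 (fail-walked)
i=3 'b': node 0→8
i=4 'd': node 8→1 (fail-walked)
i=5 'a': node 1→0 (fail-walked)
i=6 'b': node 0→8
i=7 'b': node 8→9
i=8 'b': node 9→10
i=9 'b': node 10→11  ** P3@[6:9]
i=10 'a': node 11→0 (fail-walked)
i=11 'c': node 0→6  ** P2@[11:11]
i=12 'c': node 6→7  ** P1@[11:12],P2@[12:12]
i=13 'c': node 7→7 (fail-walked)  ** P1@[12:13],P2@[13:13]
i=14 'b': node 7→8 (fail-walked)
i=15 'a': node 8→0 (fail-walked)
i=16 'a': node 0→0
i=17 'c': node 0→6  ** P2@[17:17]
i=18 'd': node 6→1 (fail-walked)
i=19 'a': node 1→0 (fail-walked)
i=20 'c': node 0→6  ** P2@[20:20]
i=21 'b': node 6→8 (fail-walked)
i=22 'd': node 8→1 (fail-walked)
i=23 'a': node 1→0 (fail-walked)
i=24 'c': node 0→6  ** P2@[24:24]
i=25 'a': node 6→0 (fail-walked)
i=26 'c': node 0→6  ** P2@[26:26]
i=27 'c': node 6→7  ** P1@[26:27],P2@[27:27]
i=28 'd': node 7→1 (fail-walked)
i=29 'b': node 1→2
i=30 'b': node 2→3
i=31 'b': node 3→4
i=32 'b': node 4→5  ** P0@[28:32],P3@[29:32]
i=33 'd': node 5→1 (fail-walked)
i=34 'b': node 1→2
i=35 'b': node 2→3
i=36 'b': node 3→4
i=37 'b': node 4→5  ** P0@[33:37],P3@[34:37]
i=38 'c': node 5→6 (fail-walked)  ** P2@[38:38]
i=39 'c': node 6→7  ** P1@[38:39],P2@[39:39]
i=40 'c': node 7→7 (fail-walked)  ** P1@[39:40],P2@[40:40]
i=41 'c': node 7→7 (fail-walked)  ** P1@[40:41],P2@[41:41]
i=42 'b': node 7→8 (fail-walked)
i=43 'd': node 8→1 (fail-walked)
i=44 'd': node 1→1 (fail-walked)
i=45 'd': node 1→1 (fail-walked)
i=46 'b': node 1→2
i=47 'b': node 2→3
i=48 'b': node 3→4
i=49 'b': node 4→5  ** P0@[45:49],P3@[46:49]
i=50 'd': node 5→1 (fail-walked)
i=51 'd': node 1→1 (fail-walked)
i=52 'c': node 1→6 (fail-walked)  ** P2@[52:52]
i=53 'd': node 6→1 (fail-walked)
i=54 'd': node 1→1 (fail-walked)
i=55 'b': node 1→2
i=56 'b': node 2→3
i=57 'b': node 3→4
i=58 'b': node 4→5  ** P0@[54:58],P3@[55:58]
i=59 'c': node 5→6 (fail-walked)  ** P2@[59:59]

All matches (sorted): [[0,2],[1,1],[1,2],[9,3],[11,2],[12,1],[12,2],[13,1],[13,2],[17,2],[20,2],[24,2],[26,2],[27,1],[27,2],[32,0],[32,3],[37,0],[37,3],[38,2],[39,1],[39,2],[40,1],[40,2],[41,1],[41,2],[49,0],[49,3],[52,2],[58,0],[58,3],[59,2]]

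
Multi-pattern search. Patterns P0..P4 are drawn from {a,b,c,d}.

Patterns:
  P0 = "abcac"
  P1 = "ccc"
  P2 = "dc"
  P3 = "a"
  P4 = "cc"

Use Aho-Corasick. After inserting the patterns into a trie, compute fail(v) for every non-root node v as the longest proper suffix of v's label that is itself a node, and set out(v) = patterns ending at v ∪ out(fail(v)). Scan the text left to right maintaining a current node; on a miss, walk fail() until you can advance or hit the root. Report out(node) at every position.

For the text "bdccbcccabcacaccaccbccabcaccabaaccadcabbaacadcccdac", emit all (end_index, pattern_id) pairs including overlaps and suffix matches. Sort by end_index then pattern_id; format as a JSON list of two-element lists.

Construct AC machine:
Trie (insert patterns):
  0='ε' goto a→1 c→6 d→9
  1='a' goto b→2  [P3 ends]
  2='ab' goto c→3
  3='abc' goto a→4
  4='abca' goto c→5
  5='abcac' goto ·  [P0 ends]
  6='c' goto c→7
  7='cc' goto c→8  [P4 ends]
  8='ccc' goto ·  [P1 ends]
  9='d' goto c→10
  10='dc' goto ·  [P2 ends]

BFS fail/out derivation:
  fail(1) 'a': from fail(0)=0 chase 'a': 0 ⇒ 0;  out={3}∪out(0)={3}
  fail(6) 'c': from fail(0)=0 chase 'c': 0 ⇒ 0;  out=∅∪out(0)=∅
  fail(9) 'd': from fail(0)=0 chase 'd': 0 ⇒ 0;  out=∅∪out(0)=∅
  fail(2) 'ab': from fail(1)=0 chase 'b': 0 ⇒ 0;  out=∅∪out(0)=∅
  fail(7) 'cc': from fail(6)=0 chase 'c': 0 ⇒ 6;  out={4}∪out(6)={4}
  fail(10) 'dc': from fail(9)=0 chase 'c': 0 ⇒ 6;  out={2}∪out(6)={2}
  fail(3) 'abc': from fail(2)=0 chase 'c': 0 ⇒ 6;  out=∅∪out(6)=∅
  fail(8) 'ccc': from fail(7)=6 chase 'c': 6 ⇒ 7;  out={1}∪out(7)={1,4}
  fail(4) 'abca': from fail(3)=6 chase 'a': 6→0 ⇒ 1;  out=∅∪out(1)={3}
  fail(5) 'abcac': from fail(4)=1 chase 'c': 1→0 ⇒ 6;  out={0}∪out(6)={0}

Text stream:
i=0 'b': node 0→0
i=1 'd': node 0→9
i=2 'c': node 9→10  → match P2@[1:2]
i=3 'c': node 10→7 ·f  → match P4@[2:3]
i=4 'b': node 7→0 ·f
i=5 'c': node 0→6
i=6 'c': node 6→7  → match P4@[5:6]
i=7 'c': node 7→8  → match P1@[5:7],P4@[6:7]
i=8 'a': node 8→1 ·f  → match P3@[8:8]
i=9 'b': node 1→2
i=10 'c': node 2→3
i=11 'a': node 3→4  → match P3@[11:11]
i=12 'c': node 4→5  → match P0@[8:12]
i=13 'a': node 5→1 ·f  → match P3@[13:13]
i=14 'c': node 1→6 ·f
i=15 'c': node 6→7  → match P4@[14:15]
i=16 'a': node 7→1 ·f  → match P3@[16:16]
i=17 'c': node 1→6 ·f
i=18 'c': node 6→7  → match P4@[17:18]
i=19 'b': node 7→0 ·f
i=20 'c': node 0→6
i=21 'c': node 6→7  → match P4@[20:21]
i=22 'a': node 7→1 ·f  → match P3@[22:22]
i=23 'b': node 1→2
i=24 'c': node 2→3
i=25 'a': node 3→4  → match P3@[25:25]
i=26 'c': node 4→5  → match P0@[22:26]
i=27 'c': node 5→7 ·f  → match P4@[26:27]
i=28 'a': node 7→1 ·f  → match P3@[28:28]
i=29 'b': node 1→2
i=30 'a': node 2→1 ·f  → match P3@[30:30]
i=31 'a': node 1→1 ·f  → match P3@[31:31]
i=32 'c': node 1→6 ·f
i=33 'c': node 6→7  → match P4@[32:33]
i=34 'a': node 7→1 ·f  → match P3@[34:34]
i=35 'd': node 1→9 ·f
i=36 'c': node 9→10  → match P2@[35:36]
i=37 'a': node 10→1 ·f  → match P3@[37:37]
i=38 'b': node 1→2
i=39 'b': node 2→0 ·f
i=40 'a': node 0→1  → match P3@[40:40]
i=41 'a': node 1→1 ·f  → match P3@[41:41]
i=42 'c': node 1→6 ·f
i=43 'a': node 6→1 ·f  → match P3@[43:43]
i=44 'd': node 1→9 ·f
i=45 'c': node 9→10  → match P2@[44:45]
i=46 'c': node 10→7 ·f  → match P4@[45:46]
i=47 'c': node 7→8  → match P1@[45:47],P4@[46:47]
i=48 'd': node 8→9 ·f
i=49 'a': node 9→1 ·f  → match P3@[49:49]
i=50 'c': node 1→6 ·f

Result: [[2,2],[3,4],[6,4],[7,1],[7,4],[8,3],[11,3],[12,0],[13,3],[15,4],[16,3],[18,4],[21,4],[22,3],[25,3],[26,0],[27,4],[28,3],[30,3],[31,3],[33,4],[34,3],[36,2],[37,3],[40,3],[41,3],[43,3],[45,2],[46,4],[47,1],[47,4],[49,3]]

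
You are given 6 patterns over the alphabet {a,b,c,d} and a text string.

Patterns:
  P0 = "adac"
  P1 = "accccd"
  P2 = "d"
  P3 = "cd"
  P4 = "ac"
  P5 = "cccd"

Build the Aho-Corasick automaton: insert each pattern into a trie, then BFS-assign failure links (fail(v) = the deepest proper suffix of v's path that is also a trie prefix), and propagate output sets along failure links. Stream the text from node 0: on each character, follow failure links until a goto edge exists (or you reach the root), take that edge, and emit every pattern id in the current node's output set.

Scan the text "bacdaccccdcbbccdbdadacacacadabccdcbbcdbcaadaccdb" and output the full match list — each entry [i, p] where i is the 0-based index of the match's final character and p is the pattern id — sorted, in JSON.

Build:
Trie nodes:
  0='ε' goto a→1 c→11 d→10
  1='a' goto c→5 d→2
  2='ad' goto a→3
  3='ada' goto c→4
  4='adac' goto ·  [P0 ends]
  5='ac' goto c→6  [P4 ends]
  6='acc' goto c→7
  7='accc' goto c→8
  8='acccc' goto d→9
  9='accccd' goto ·  [P1 ends]
  10='d' goto ·  [P2 ends]
  11='c' goto c→13 d→12
  12='cd' goto ·  [P3 ends]
  13='cc' goto c→14
  14='ccc' goto d→15
  15='cccd' goto ·  [P5 ends]

Failure links (BFS by depth):
  n1('a'): parent n0 fail=0; on 'a' 0 → fail=0;  out ∅∪∅=∅
  n10('d'): parent n0 fail=0; on 'd' 0 → fail=0;  out {2}∪∅={2}
  n11('c'): parent n0 fail=0; on 'c' 0 → fail=0;  out ∅∪∅=∅
  n2('ad'): parent n1 fail=0; on 'd' 0 → fail=10;  out ∅∪{2}={2}
  n5('ac'): parent n1 fail=0; on 'c' 0 → fail=11;  out {4}∪∅={4}
  n12('cd'): parent n11 fail=0; on 'd' 0 → fail=10;  out {3}∪{2}={2,3}
  n13('cc'): parent n11 fail=0; on 'c' 0 → fail=11;  out ∅∪∅=∅
  n3('ada'): parent n2 fail=10; on 'a' 10→0 → fail=1;  out ∅∪∅=∅
  n6('acc'): parent n5 fail=11; on 'c' 11 → fail=13;  out ∅∪∅=∅
  n14('ccc'): parent n13 fail=11; on 'c' 11 → fail=13;  out ∅∪∅=∅
  n4('adac'): parent n3 fail=1; on 'c' 1 → fail=5;  out {0}∪{4}={0,4}
  n7('accc'): parent n6 fail=13; on 'c' 13 → fail=14;  out ∅∪∅=∅
  n15('cccd'): parent n14 fail=13; on 'd' 13→11 → fail=12;  out {5}∪{2,3}={2,3,5}
  n8('acccc'): parent n7 fail=14; on 'c' 14→13 → fail=14;  out ∅∪∅=∅
  n9('accccd'): parent n8 fail=14; on 'd' 14 → fail=15;  out {1}∪{2,3,5}={1,2,3,5}

Text stream:
pos 0 'b': at 0
pos 1 'a': at 1
pos 2 'c': at 5  → match P4@[1:2]
pos 3 'd': at 12 (via fail)  → match P2@[3:3],P3@[2:3]
pos 4 'a': at 1 (via fail)
pos 5 'c': at 5  → match P4@[4:5]
pos 6 'c': at 6
pos 7 'c': at 7
pos 8 'c': at 8
pos 9 'd': at 9  → match P1@[4:9],P2@[9:9],P3@[8:9],P5@[6:9]
pos 10 'c': at 11 (via fail)
pos 11 'b': at 0 (via fail)
pos 12 'b': at 0
pos 13 'c': at 11
pos 14 'c': at 13
pos 15 'd': at 12 (via fail)  → match P2@[15:15],P3@[14:15]
pos 16 'b': at 0 (via fail)
pos 17 'd': at 10  → match P2@[17:17]
pos 18 'a': at 1 (via fail)
pos 19 'd': at 2  → match P2@[19:19]
pos 20 'a': at 3
pos 21 'c': at 4  → match P0@[18:21],P4@[20:21]
pos 22 'a': at 1 (via fail)
pos 23 'c': at 5  → match P4@[22:23]
pos 24 'a': at 1 (via fail)
pos 25 'c': at 5  → match P4@[24:25]
pos 26 'a': at 1 (via fail)
pos 27 'd': at 2  → match P2@[27:27]
pos 28 'a': at 3
pos 29 'b': at 0 (via fail)
pos 30 'c': at 11
pos 31 'c': at 13
pos 32 'd': at 12 (via fail)  → match P2@[32:32],P3@[31:32]
pos 33 'c': at 11 (via fail)
pos 34 'b': at 0 (via fail)
pos 35 'b': at 0
pos 36 'c': at 11
pos 37 'd': at 12  → match P2@[37:37],P3@[36:37]
pos 38 'b': at 0 (via fail)
pos 39 'c': at 11
pos 40 'a': at 1 (via fail)
pos 41 'a': at 1 (via fail)
pos 42 'd': at 2  → match P2@[42:42]
pos 43 'a': at 3
pos 44 'c': at 4  → match P0@[41:44],P4@[43:44]
pos 45 'c': at 6 (via fail)
pos 46 'd': at 12 (via fail)  → match P2@[46:46],P3@[45:46]
pos 47 'b': at 0 (via fail)

All matches (sorted): [[2,4],[3,2],[3,3],[5,4],[9,1],[9,2],[9,3],[9,5],[15,2],[15,3],[17,2],[19,2],[21,0],[21,4],[23,4],[25,4],[27,2],[32,2],[32,3],[37,2],[37,3],[42,2],[44,0],[44,4],[46,2],[46,3]]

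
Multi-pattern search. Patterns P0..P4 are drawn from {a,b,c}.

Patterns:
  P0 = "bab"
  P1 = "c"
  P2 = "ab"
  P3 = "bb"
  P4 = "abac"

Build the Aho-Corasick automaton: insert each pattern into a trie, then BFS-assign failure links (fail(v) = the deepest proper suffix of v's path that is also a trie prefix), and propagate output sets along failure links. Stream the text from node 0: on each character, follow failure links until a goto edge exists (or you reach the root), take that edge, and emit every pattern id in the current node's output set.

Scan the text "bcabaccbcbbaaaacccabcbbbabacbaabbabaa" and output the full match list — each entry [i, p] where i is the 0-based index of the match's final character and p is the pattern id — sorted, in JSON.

Build automaton:
Trie nodes:
  0='ε' goto a→5 b→1 c→4
  1='b' goto a→2 b→7
  2='ba' goto b→3
  3='bab' goto ·  ←P0
  4='c' goto ·  ←P1
  5='a' goto b→6
  6='ab' goto a→8  ←P2
  7='bb' goto ·  ←P3
  8='aba' goto c→9
  9='abac' goto ·  ←P4

BFS fail/out derivation:
  fail(1) 'b': from fail(0)=0 chase 'b': 0 ⇒ 0;  out=∅∪out(0)=∅
  fail(4) 'c': from fail(0)=0 chase 'c': 0 ⇒ 0;  out={1}∪out(0)={1}
  fail(5) 'a': from fail(0)=0 chase 'a': 0 ⇒ 0;  out=∅∪out(0)=∅
  fail(2) 'ba': from fail(1)=0 chase 'a': 0 ⇒ 5;  out=∅∪out(5)=∅
  fail(6) 'ab': from fail(5)=0 chase 'b': 0 ⇒ 1;  out={2}∪out(1)={2}
  fail(7) 'bb': from fail(1)=0 chase 'b': 0 ⇒ 1;  out={3}∪out(1)={3}
  fail(3) 'bab': from fail(2)=5 chase 'b': 5 ⇒ 6;  out={0}∪out(6)={0,2}
  fail(8) 'aba': from fail(6)=1 chase 'a': 1 ⇒ 2;  out=∅∪out(2)=∅
  fail(9) 'abac': from fail(8)=2 chase 'c': 2→5→0 ⇒ 4;  out={4}∪out(4)={1,4}

Text stream:
i=0 'b': node 0→1
i=1 'c': node 1→4 (via fail)  → match P1@[1:1]
i=2 'a': node 4→5 (via fail)
i=3 'b': node 5→6  → match P2@[2:3]
i=4 'a': node 6→8
i=5 'c': node 8→9  → match P1@[5:5],P4@[2:5]
i=6 'c': node 9→4 (via fail)  → match P1@[6:6]
i=7 'b': node 4→1 (via fail)
i=8 'c': node 1→4 (via fail)  → match P1@[8:8]
i=9 'b': node 4→1 (via fail)
i=10 'b': node 1→7  → match P3@[9:10]
i=11 'a': node 7→2 (via fail)
i=12 'a': node 2→5 (via fail)
i=13 'a': node 5→5 (via fail)
i=14 'a': node 5→5 (via fail)
i=15 'c': node 5→4 (via fail)  → match P1@[15:15]
i=16 'c': node 4→4 (via fail)  → match P1@[16:16]
i=17 'c': node 4→4 (via fail)  → match P1@[17:17]
i=18 'a': node 4→5 (via fail)
i=19 'b': node 5→6  → match P2@[18:19]
i=20 'c': node 6→4 (via fail)  → match P1@[20:20]
i=21 'b': node 4→1 (via fail)
i=22 'b': node 1→7  → match P3@[21:22]
i=23 'b': node 7→7 (via fail)  → match P3@[22:23]
i=24 'a': node 7→2 (via fail)
i=25 'b': node 2→3  → match P0@[23:25],P2@[24:25]
i=26 'a': node 3→8 (via fail)
i=27 'c': node 8→9  → match P1@[27:27],P4@[24:27]
i=28 'b': node 9→1 (via fail)
i=29 'a': node 1→2
i=30 'a': node 2→5 (via fail)
i=31 'b': node 5→6  → match P2@[30:31]
i=32 'b': node 6→7 (via fail)  → match P3@[31:32]
i=33 'a': node 7→2 (via fail)
i=34 'b': node 2→3  → match P0@[32:34],P2@[33:34]
i=35 'a': node 3→8 (via fail)
i=36 'a': node 8→5 (via fail)

All matches (sorted): [[1,1],[3,2],[5,1],[5,4],[6,1],[8,1],[10,3],[15,1],[16,1],[17,1],[19,2],[20,1],[22,3],[23,3],[25,0],[25,2],[27,1],[27,4],[31,2],[32,3],[34,0],[34,2]]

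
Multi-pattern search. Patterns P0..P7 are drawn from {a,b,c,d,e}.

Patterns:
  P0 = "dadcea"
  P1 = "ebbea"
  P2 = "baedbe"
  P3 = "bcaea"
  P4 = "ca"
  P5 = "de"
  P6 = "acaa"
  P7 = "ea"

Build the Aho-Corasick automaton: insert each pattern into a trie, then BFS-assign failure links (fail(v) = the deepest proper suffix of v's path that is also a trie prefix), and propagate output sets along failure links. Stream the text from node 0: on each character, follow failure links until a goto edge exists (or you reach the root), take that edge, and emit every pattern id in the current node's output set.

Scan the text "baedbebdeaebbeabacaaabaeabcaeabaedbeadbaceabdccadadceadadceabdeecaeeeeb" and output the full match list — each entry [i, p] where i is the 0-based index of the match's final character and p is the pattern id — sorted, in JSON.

Construct AC machine:
Trie nodes:
  0='ε' goto a→25 b→12 c→22 d→1 e→7
  1='d' goto a→2 e→24
  2='da' goto d→3
  3='dad' goto c→4
  4='dadc' goto e→5
  5='dadce' goto a→6
  6='dadcea' goto ·  ←P0
  7='e' goto a→29 b→8
  8='eb' goto b→9
  9='ebb' goto e→10
  10='ebbe' goto a→11
  11='ebbea' goto ·  ←P1
  12='b' goto a→13 c→18
  13='ba' goto e→14
  14='bae' goto d→15
  15='baed' goto b→16
  16='baedb' goto e→17
  17='baedbe' goto ·  ←P2
  18='bc' goto a→19
  19='bca' goto e→20
  20='bcae' goto a→21
  21='bcaea' goto ·  ←P3
  22='c' goto a→23
  23='ca' goto ·  ←P4
  24='de' goto ·  ←P5
  25='a' goto c→26
  26='ac' goto a→27
  27='aca' goto a→28
  28='acaa' goto ·  ←P6
  29='ea' goto ·  ←P7

Failure links (BFS by depth):
  n1('d'): parent n0 fail=0; on 'd' 0 → fail=0;  out ∅∪∅=∅
  n7('e'): parent n0 fail=0; on 'e' 0 → fail=0;  out ∅∪∅=∅
  n12('b'): parent n0 fail=0; on 'b' 0 → fail=0;  out ∅∪∅=∅
  n22('c'): parent n0 fail=0; on 'c' 0 → fail=0;  out ∅∪∅=∅
  n25('a'): parent n0 fail=0; on 'a' 0 → fail=0;  out ∅∪∅=∅
  n2('da'): parent n1 fail=0; on 'a' 0 → fail=25;  out ∅∪∅=∅
  n8('eb'): parent n7 fail=0; on 'b' 0 → fail=12;  out ∅∪∅=∅
  n13('ba'): parent n12 fail=0; on 'a' 0 → fail=25;  out ∅∪∅=∅
  n18('bc'): parent n12 fail=0; on 'c' 0 → fail=22;  out ∅∪∅=∅
  n23('ca'): parent n22 fail=0; on 'a' 0 → fail=25;  out {4}∪∅={4}
  n24('de'): parent n1 fail=0; on 'e' 0 → fail=7;  out {5}∪∅={5}
  n26('ac'): parent n25 fail=0; on 'c' 0 → fail=22;  out ∅∪∅=∅
  n29('ea'): parent n7 fail=0; on 'a' 0 → fail=25;  out {7}∪∅={7}
  n3('dad'): parent n2 fail=25; on 'd' 25→0 → fail=1;  out ∅∪∅=∅
  n9('ebb'): parent n8 fail=12; on 'b' 12→0 → fail=12;  out ∅∪∅=∅
  n14('bae'): parent n13 fail=25; on 'e' 25→0 → fail=7;  out ∅∪∅=∅
  n19('bca'): parent n18 fail=22; on 'a' 22 → fail=23;  out ∅∪{4}={4}
  n27('aca'): parent n26 fail=22; on 'a' 22 → fail=23;  out ∅∪{4}={4}
  n4('dadc'): parent n3 fail=1; on 'c' 1→0 → fail=22;  out ∅∪∅=∅
  n10('ebbe'): parent n9 fail=12; on 'e' 12→0 → fail=7;  out ∅∪∅=∅
  n15('baed'): parent n14 fail=7; on 'd' 7→0 → fail=1;  out ∅∪∅=∅
  n20('bcae'): parent n19 fail=23; on 'e' 23→25→0 → fail=7;  out ∅∪∅=∅
  n28('acaa'): parent n27 fail=23; on 'a' 23→25→0 → fail=25;  out {6}∪∅={6}
  n5('dadce'): parent n4 fail=22; on 'e' 22→0 → fail=7;  out ∅∪∅=∅
  n11('ebbea'): parent n10 fail=7; on 'a' 7 → fail=29;  out {1}∪{7}={1,7}
  n16('baedb'): parent n15 fail=1; on 'b' 1→0 → fail=12;  out ∅∪∅=∅
  n21('bcaea'): parent n20 fail=7; on 'a' 7 → fail=29;  out {3}∪{7}={3,7}
  n6('dadcea'): parent n5 fail=7; on 'a' 7 → fail=29;  out {0}∪{7}={0,7}
  n17('baedbe'): parent n16 fail=12; on 'e' 12→0 → fail=7;  out {2}∪∅={2}

Scan:
[0] read 'b'  n0⇒n12
[1] read 'a'  n12⇒n13
[2] read 'e'  n13⇒n14
[3] read 'd'  n14⇒n15
[4] read 'b'  n15⇒n16
[5] read 'e'  n16⇒n17  → match P2@[0:5]
[6] read 'b'  n17⇒n8 ·f
[7] read 'd'  n8⇒n1 ·f
[8] read 'e'  n1⇒n24  → match P5@[7:8]
[9] read 'a'  n24⇒n29 ·f  → match P7@[8:9]
[10] read 'e'  n29⇒n7 ·f
[11] read 'b'  n7⇒n8
[12] read 'b'  n8⇒n9
[13] read 'e'  n9⇒n10
[14] read 'a'  n10⇒n11  → match P1@[10:14],P7@[13:14]
[15] read 'b'  n11⇒n12 ·f
[16] read 'a'  n12⇒n13
[17] read 'c'  n13⇒n26 ·f
[18] read 'a'  n26⇒n27  → match P4@[17:18]
[19] read 'a'  n27⇒n28  → match P6@[16:19]
[20] read 'a'  n28⇒n25 ·f
[21] read 'b'  n25⇒n12 ·f
[22] read 'a'  n12⇒n13
[23] read 'e'  n13⇒n14
[24] read 'a'  n14⇒n29 ·f  → match P7@[23:24]
[25] read 'b'  n29⇒n12 ·f
[26] read 'c'  n12⇒n18
[27] read 'a'  n18⇒n19  → match P4@[26:27]
[28] read 'e'  n19⇒n20
[29] read 'a'  n20⇒n21  → match P3@[25:29],P7@[28:29]
[30] read 'b'  n21⇒n12 ·f
[31] read 'a'  n12⇒n13
[32] read 'e'  n13⇒n14
[33] read 'd'  n14⇒n15
[34] read 'b'  n15⇒n16
[35] read 'e'  n16⇒n17  → match P2@[30:35]
[36] read 'a'  n17⇒n29 ·f  → match P7@[35:36]
[37] read 'd'  n29⇒n1 ·f
[38] read 'b'  n1⇒n12 ·f
[39] read 'a'  n12⇒n13
[40] read 'c'  n13⇒n26 ·f
[41] read 'e'  n26⇒n7 ·f
[42] read 'a'  n7⇒n29  → match P7@[41:42]
[43] read 'b'  n29⇒n12 ·f
[44] read 'd'  n12⇒n1 ·f
[45] read 'c'  n1⇒n22 ·f
[46] read 'c'  n22⇒n22 ·f
[47] read 'a'  n22⇒n23  → match P4@[46:47]
[48] read 'd'  n23⇒n1 ·f
[49] read 'a'  n1⇒n2
[50] read 'd'  n2⇒n3
[51] read 'c'  n3⇒n4
[52] read 'e'  n4⇒n5
[53] read 'a'  n5⇒n6  → match P0@[48:53],P7@[52:53]
[54] read 'd'  n6⇒n1 ·f
[55] read 'a'  n1⇒n2
[56] read 'd'  n2⇒n3
[57] read 'c'  n3⇒n4
[58] read 'e'  n4⇒n5
[59] read 'a'  n5⇒n6  → match P0@[54:59],P7@[58:59]
[60] read 'b'  n6⇒n12 ·f
[61] read 'd'  n12⇒n1 ·f
[62] read 'e'  n1⇒n24  → match P5@[61:62]
[63] read 'e'  n24⇒n7 ·f
[64] read 'c'  n7⇒n22 ·f
[65] read 'a'  n22⇒n23  → match P4@[64:65]
[66] read 'e'  n23⇒n7 ·f
[67] read 'e'  n7⇒n7 ·f
[68] read 'e'  n7⇒n7 ·f
[69] read 'e'  n7⇒n7 ·f
[70] read 'b'  n7⇒n8

Result: [[5,2],[8,5],[9,7],[14,1],[14,7],[18,4],[19,6],[24,7],[27,4],[29,3],[29,7],[35,2],[36,7],[42,7],[47,4],[53,0],[53,7],[59,0],[59,7],[62,5],[65,4]]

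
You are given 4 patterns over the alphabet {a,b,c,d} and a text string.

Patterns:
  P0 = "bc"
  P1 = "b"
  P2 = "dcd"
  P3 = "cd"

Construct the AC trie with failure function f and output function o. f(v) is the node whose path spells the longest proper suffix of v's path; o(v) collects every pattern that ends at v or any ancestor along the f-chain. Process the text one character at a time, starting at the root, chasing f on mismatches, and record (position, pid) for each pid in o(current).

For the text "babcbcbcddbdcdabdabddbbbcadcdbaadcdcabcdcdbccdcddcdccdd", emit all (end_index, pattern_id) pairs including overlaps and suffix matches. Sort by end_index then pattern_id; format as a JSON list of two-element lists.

Construct AC machine:
Trie nodes:
  0='ε' goto b→1 c→6 d→3
  1='b' goto c→2  ←P1
  2='bc' goto ·  ←P0
  3='d' goto c→4
  4='dc' goto d→5
  5='dcd' goto ·  ←P2
  6='c' goto d→7
  7='cd' goto ·  ←P3

BFS fail/out derivation:
  n1('b'): parent n0 fail=0; on 'b' 0 → fail=0;  out {1}∪∅={1}
  n3('d'): parent n0 fail=0; on 'd' 0 → fail=0;  out ∅∪∅=∅
  n6('c'): parent n0 fail=0; on 'c' 0 → fail=0;  out ∅∪∅=∅
  n2('bc'): parent n1 fail=0; on 'c' 0 → fail=6;  out {0}∪∅={0}
  n4('dc'): parent n3 fail=0; on 'c' 0 → fail=6;  out ∅∪∅=∅
  n7('cd'): parent n6 fail=0; on 'd' 0 → fail=3;  out {3}∪∅={3}
  n5('dcd'): parent n4 fail=6; on 'd' 6 → fail=7;  out {2}∪{3}={2,3}

Text stream:
pos 0 'b': at 1  emit P1@[0:0]
pos 1 'a': at 0 (via fail)
pos 2 'b': at 1  emit P1@[2:2]
pos 3 'c': at 2  emit P0@[2:3]
pos 4 'b': at 1 (via fail)  emit P1@[4:4]
pos 5 'c': at 2  emit P0@[4:5]
pos 6 'b': at 1 (via fail)  emit P1@[6:6]
pos 7 'c': at 2  emit P0@[6:7]
pos 8 'd': at 7 (via fail)  emit P3@[7:8]
pos 9 'd': at 3 (via fail)
pos 10 'b': at 1 (via fail)  emit P1@[10:10]
pos 11 'd': at 3 (via fail)
pos 12 'c': at 4
pos 13 'd': at 5  emit P2@[11:13],P3@[12:13]
pos 14 'a': at 0 (via fail)
pos 15 'b': at 1  emit P1@[15:15]
pos 16 'd': at 3 (via fail)
pos 17 'a': at 0 (via fail)
pos 18 'b': at 1  emit P1@[18:18]
pos 19 'd': at 3 (via fail)
pos 20 'd': at 3 (via fail)
pos 21 'b': at 1 (via fail)  emit P1@[21:21]
pos 22 'b': at 1 (via fail)  emit P1@[22:22]
pos 23 'b': at 1 (via fail)  emit P1@[23:23]
pos 24 'c': at 2  emit P0@[23:24]
pos 25 'a': at 0 (via fail)
pos 26 'd': at 3
pos 27 'c': at 4
pos 28 'd': at 5  emit P2@[26:28],P3@[27:28]
pos 29 'b': at 1 (via fail)  emit P1@[29:29]
pos 30 'a': at 0 (via fail)
pos 31 'a': at 0
pos 32 'd': at 3
pos 33 'c': at 4
pos 34 'd': at 5  emit P2@[32:34],P3@[33:34]
pos 35 'c': at 4 (via fail)
pos 36 'a': at 0 (via fail)
pos 37 'b': at 1  emit P1@[37:37]
pos 38 'c': at 2  emit P0@[37:38]
pos 39 'd': at 7 (via fail)  emit P3@[38:39]
pos 40 'c': at 4 (via fail)
pos 41 'd': at 5  emit P2@[39:41],P3@[40:41]
pos 42 'b': at 1 (via fail)  emit P1@[42:42]
pos 43 'c': at 2  emit P0@[42:43]
pos 44 'c': at 6 (via fail)
pos 45 'd': at 7  emit P3@[44:45]
pos 46 'c': at 4 (via fail)
pos 47 'd': at 5  emit P2@[45:47],P3@[46:47]
pos 48 'd': at 3 (via fail)
pos 49 'c': at 4
pos 50 'd': at 5  emit P2@[48:50],P3@[49:50]
pos 51 'c': at 4 (via fail)
pos 52 'c': at 6 (via fail)
pos 53 'd': at 7  emit P3@[52:53]
pos 54 'd': at 3 (via fail)

All matches (sorted): [[0,1],[2,1],[3,0],[4,1],[5,0],[6,1],[7,0],[8,3],[10,1],[13,2],[13,3],[15,1],[18,1],[21,1],[22,1],[23,1],[24,0],[28,2],[28,3],[29,1],[34,2],[34,3],[37,1],[38,0],[39,3],[41,2],[41,3],[42,1],[43,0],[45,3],[47,2],[47,3],[50,2],[50,3],[53,3]]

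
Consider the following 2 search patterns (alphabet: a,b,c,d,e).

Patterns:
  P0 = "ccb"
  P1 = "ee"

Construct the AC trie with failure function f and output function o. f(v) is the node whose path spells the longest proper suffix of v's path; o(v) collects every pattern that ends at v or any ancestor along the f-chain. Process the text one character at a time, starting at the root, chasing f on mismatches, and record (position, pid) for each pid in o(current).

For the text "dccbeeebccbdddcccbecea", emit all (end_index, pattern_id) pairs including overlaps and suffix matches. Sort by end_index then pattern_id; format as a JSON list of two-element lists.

Build:
Trie (insert patterns):
  n0 'ε': c→1 e→4
  n1 'c': c→2
  n2 'cc': b→3
  n3 'ccb': ·  ←P0
  n4 'e': e→5
  n5 'ee': ·  ←P1

Failure links (BFS by depth):
  fail(1) 'c': from fail(0)=0 chase 'c': 0 ⇒ 0;  out=∅∪out(0)=∅
  fail(4) 'e': from fail(0)=0 chase 'e': 0 ⇒ 0;  out=∅∪out(0)=∅
  fail(2) 'cc': from fail(1)=0 chase 'c': 0 ⇒ 1;  out=∅∪out(1)=∅
  fail(5) 'ee': from fail(4)=0 chase 'e': 0 ⇒ 4;  out={1}∪out(4)={1}
  fail(3) 'ccb': from fail(2)=1 chase 'b': 1→0 ⇒ 0;  out={0}∪out(0)={0}

Run:
pos 0 'd': at 0
pos 1 'c': at 1
pos 2 'c': at 2
pos 3 'b': at 3  emit P0@[1:3]
pos 4 'e': at 4 ·f
pos 5 'e': at 5  emit P1@[4:5]
pos 6 'e': at 5 ·f  emit P1@[5:6]
pos 7 'b': at 0 ·f
pos 8 'c': at 1
pos 9 'c': at 2
pos 10 'b': at 3  emit P0@[8:10]
pos 11 'd': at 0 ·f
pos 12 'd': at 0
pos 13 'd': at 0
pos 14 'c': at 1
pos 15 'c': at 2
pos 16 'c': at 2 ·f
pos 17 'b': at 3  emit P0@[15:17]
pos 18 'e': at 4 ·f
pos 19 'c': at 1 ·f
pos 20 'e': at 4 ·f
pos 21 'a': at 0 ·f

All matches (sorted): [[3,0],[5,1],[6,1],[10,0],[17,0]]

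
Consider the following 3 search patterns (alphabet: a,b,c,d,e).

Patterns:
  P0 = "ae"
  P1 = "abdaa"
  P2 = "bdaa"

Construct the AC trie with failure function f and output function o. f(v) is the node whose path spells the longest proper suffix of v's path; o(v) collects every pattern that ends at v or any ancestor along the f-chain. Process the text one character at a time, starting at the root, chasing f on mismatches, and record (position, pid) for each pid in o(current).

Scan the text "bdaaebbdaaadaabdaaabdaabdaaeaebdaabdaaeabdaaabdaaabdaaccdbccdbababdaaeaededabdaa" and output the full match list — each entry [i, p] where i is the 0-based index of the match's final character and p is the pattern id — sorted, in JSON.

Construct AC machine:
Trie (insert patterns):
  0='ε' goto a→1 b→7
  1='a' goto b→3 e→2
  2='ae' goto ·  [P0 ends]
  3='ab' goto d→4
  4='abd' goto a→5
  5='abda' goto a→6
  6='abdaa' goto ·  [P1 ends]
  7='b' goto d→8
  8='bd' goto a→9
  9='bda' goto a→10
  10='bdaa' goto ·  [P2 ends]

BFS fail/out derivation:
  n1('a'): parent n0 fail=0; on 'a' 0 → fail=0;  out ∅∪∅=∅
  n7('b'): parent n0 fail=0; on 'b' 0 → fail=0;  out ∅∪∅=∅
  n2('ae'): parent n1 fail=0; on 'e' 0 → fail=0;  out {0}∪∅={0}
  n3('ab'): parent n1 fail=0; on 'b' 0 → fail=7;  out ∅∪∅=∅
  n8('bd'): parent n7 fail=0; on 'd' 0 → fail=0;  out ∅∪∅=∅
  n4('abd'): parent n3 fail=7; on 'd' 7 → fail=8;  out ∅∪∅=∅
  n9('bda'): parent n8 fail=0; on 'a' 0 → fail=1;  out ∅∪∅=∅
  n5('abda'): parent n4 fail=8; on 'a' 8 → fail=9;  out ∅∪∅=∅
  n10('bdaa'): parent n9 fail=1; on 'a' 1→0 → fail=1;  out {2}∪∅={2}
  n6('abdaa'): parent n5 fail=9; on 'a' 9 → fail=10;  out {1}∪{2}={1,2}

Text stream:
pos 0 'b': at 7
pos 1 'd': at 8
pos 2 'a': at 9
pos 3 'a': at 10  ** P2@[0:3]
pos 4 'e': at 2 ·f  ** P0@[3:4]
pos 5 'b': at 7 ·f
pos 6 'b': at 7 ·f
pos 7 'd': at 8
pos 8 'a': at 9
pos 9 'a': at 10  ** P2@[6:9]
pos 10 'a': at 1 ·f
pos 11 'd': at 0 ·f
pos 12 'a': at 1
pos 13 'a': at 1 ·f
pos 14 'b': at 3
pos 15 'd': at 4
pos 16 'a': at 5
pos 17 'a': at 6  ** P1@[13:17],P2@[14:17]
pos 18 'a': at 1 ·f
pos 19 'b': at 3
pos 20 'd': at 4
pos 21 'a': at 5
pos 22 'a': at 6  ** P1@[18:22],P2@[19:22]
pos 23 'b': at 3 ·f
pos 24 'd': at 4
pos 25 'a': at 5
pos 26 'a': at 6  ** P1@[22:26],P2@[23:26]
pos 27 'e': at 2 ·f  ** P0@[26:27]
pos 28 'a': at 1 ·f
pos 29 'e': at 2  ** P0@[28:29]
pos 30 'b': at 7 ·f
pos 31 'd': at 8
pos 32 'a': at 9
pos 33 'a': at 10  ** P2@[30:33]
pos 34 'b': at 3 ·f
pos 35 'd': at 4
pos 36 'a': at 5
pos 37 'a': at 6  ** P1@[33:37],P2@[34:37]
pos 38 'e': at 2 ·f  ** P0@[37:38]
pos 39 'a': at 1 ·f
pos 40 'b': at 3
pos 41 'd': at 4
pos 42 'a': at 5
pos 43 'a': at 6  ** P1@[39:43],P2@[40:43]
pos 44 'a': at 1 ·f
pos 45 'b': at 3
pos 46 'd': at 4
pos 47 'a': at 5
pos 48 'a': at 6  ** P1@[44:48],P2@[45:48]
pos 49 'a': at 1 ·f
pos 50 'b': at 3
pos 51 'd': at 4
pos 52 'a': at 5
pos 53 'a': at 6  ** P1@[49:53],P2@[50:53]
pos 54 'c': at 0 ·f
pos 55 'c': at 0
pos 56 'd': at 0
pos 57 'b': at 7
pos 58 'c': at 0 ·f
pos 59 'c': at 0
pos 60 'd': at 0
pos 61 'b': at 7
pos 62 'a': at 1 ·f
pos 63 'b': at 3
pos 64 'a': at 1 ·f
pos 65 'b': at 3
pos 66 'd': at 4
pos 67 'a': at 5
pos 68 'a': at 6  ** P1@[64:68],P2@[65:68]
pos 69 'e': at 2 ·f  ** P0@[68:69]
pos 70 'a': at 1 ·f
pos 71 'e': at 2  ** P0@[70:71]
pos 72 'd': at 0 ·f
pos 73 'e': at 0
pos 74 'd': at 0
pos 75 'a': at 1
pos 76 'b': at 3
pos 77 'd': at 4
pos 78 'a': at 5
pos 79 'a': at 6  ** P1@[75:79],P2@[76:79]

All matches (sorted): [[3,2],[4,0],[9,2],[17,1],[17,2],[22,1],[22,2],[26,1],[26,2],[27,0],[29,0],[33,2],[37,1],[37,2],[38,0],[43,1],[43,2],[48,1],[48,2],[53,1],[53,2],[68,1],[68,2],[69,0],[71,0],[79,1],[79,2]]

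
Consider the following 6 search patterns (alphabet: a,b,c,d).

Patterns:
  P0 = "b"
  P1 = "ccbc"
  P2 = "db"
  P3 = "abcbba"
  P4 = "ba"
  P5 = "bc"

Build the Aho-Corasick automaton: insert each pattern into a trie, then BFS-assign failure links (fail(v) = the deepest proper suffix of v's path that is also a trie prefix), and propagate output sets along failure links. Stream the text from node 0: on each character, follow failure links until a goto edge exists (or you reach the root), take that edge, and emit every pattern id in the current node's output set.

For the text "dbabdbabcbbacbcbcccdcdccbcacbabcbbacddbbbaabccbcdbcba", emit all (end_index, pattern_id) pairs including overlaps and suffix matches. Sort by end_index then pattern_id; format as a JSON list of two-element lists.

Build:
Trie nodes:
  0='ε' goto a→8 b→1 c→2 d→6
  1='b' goto a→14 c→15  ←P0
  2='c' goto c→3
  3='cc' goto b→4
  4='ccb' goto c→5
  5='ccbc' goto ·  ←P1
  6='d' goto b→7
  7='db' goto ·  ←P2
  8='a' goto b→9
  9='ab' goto c→10
  10='abc' goto b→11
  11='abcb' goto b→12
  12='abcbb' goto a→13
  13='abcbba' goto ·  ←P3
  14='ba' goto ·  ←P4
  15='bc' goto ·  ←P5

Failure links (BFS by depth):
  fail(1) 'b': from fail(0)=0 chase 'b': 0 ⇒ 0;  out={0}∪out(0)={0}
  fail(2) 'c': from fail(0)=0 chase 'c': 0 ⇒ 0;  out=∅∪out(0)=∅
  fail(6) 'd': from fail(0)=0 chase 'd': 0 ⇒ 0;  out=∅∪out(0)=∅
  fail(8) 'a': from fail(0)=0 chase 'a': 0 ⇒ 0;  out=∅∪out(0)=∅
  fail(3) 'cc': from fail(2)=0 chase 'c': 0 ⇒ 2;  out=∅∪out(2)=∅
  fail(7) 'db': from fail(6)=0 chase 'b': 0 ⇒ 1;  out={2}∪out(1)={0,2}
  fail(9) 'ab': from fail(8)=0 chase 'b': 0 ⇒ 1;  out=∅∪out(1)={0}
  fail(14) 'ba': from fail(1)=0 chase 'a': 0 ⇒ 8;  out={4}∪out(8)={4}
  fail(15) 'bc': from fail(1)=0 chase 'c': 0 ⇒ 2;  out={5}∪out(2)={5}
  fail(4) 'ccb': from fail(3)=2 chase 'b': 2→0 ⇒ 1;  out=∅∪out(1)={0}
  fail(10) 'abc': from fail(9)=1 chase 'c': 1 ⇒ 15;  out=∅∪out(15)={5}
  fail(5) 'ccbc': from fail(4)=1 chase 'c': 1 ⇒ 15;  out={1}∪out(15)={1,5}
  fail(11) 'abcb': from fail(10)=15 chase 'b': 15→2→0 ⇒ 1;  out=∅∪out(1)={0}
  fail(12) 'abcbb': from fail(11)=1 chase 'b': 1→0 ⇒ 1;  out=∅∪out(1)={0}
  fail(13) 'abcbba': from fail(12)=1 chase 'a': 1 ⇒ 14;  out={3}∪out(14)={3,4}

Run:
pos 0 'd': at 6
pos 1 'b': at 7  ** P0@[1:1],P2@[0:1]
pos 2 'a': at 14 ·f  ** P4@[1:2]
pos 3 'b': at 9 ·f  ** P0@[3:3]
pos 4 'd': at 6 ·f
pos 5 'b': at 7  ** P0@[5:5],P2@[4:5]
pos 6 'a': at 14 ·f  ** P4@[5:6]
pos 7 'b': at 9 ·f  ** P0@[7:7]
pos 8 'c': at 10  ** P5@[7:8]
pos 9 'b': at 11  ** P0@[9:9]
pos 10 'b': at 12  ** P0@[10:10]
pos 11 'a': at 13  ** P3@[6:11],P4@[10:11]
pos 12 'c': at 2 ·f
pos 13 'b': at 1 ·f  ** P0@[13:13]
pos 14 'c': at 15  ** P5@[13:14]
pos 15 'b': at 1 ·f  ** P0@[15:15]
pos 16 'c': at 15  ** P5@[15:16]
pos 17 'c': at 3 ·f
pos 18 'c': at 3 ·f
pos 19 'd': at 6 ·f
pos 20 'c': at 2 ·f
pos 21 'd': at 6 ·f
pos 22 'c': at 2 ·f
pos 23 'c': at 3
pos 24 'b': at 4  ** P0@[24:24]
pos 25 'c': at 5  ** P1@[22:25],P5@[24:25]
pos 26 'a': at 8 ·f
pos 27 'c': at 2 ·f
pos 28 'b': at 1 ·f  ** P0@[28:28]
pos 29 'a': at 14  ** P4@[28:29]
pos 30 'b': at 9 ·f  ** P0@[30:30]
pos 31 'c': at 10  ** P5@[30:31]
pos 32 'b': at 11  ** P0@[32:32]
pos 33 'b': at 12  ** P0@[33:33]
pos 34 'a': at 13  ** P3@[29:34],P4@[33:34]
pos 35 'c': at 2 ·f
pos 36 'd': at 6 ·f
pos 37 'd': at 6 ·f
pos 38 'b': at 7  ** P0@[38:38],P2@[37:38]
pos 39 'b': at 1 ·f  ** P0@[39:39]
pos 40 'b': at 1 ·f  ** P0@[40:40]
pos 41 'a': at 14  ** P4@[40:41]
pos 42 'a': at 8 ·f
pos 43 'b': at 9  ** P0@[43:43]
pos 44 'c': at 10  ** P5@[43:44]
pos 45 'c': at 3 ·f
pos 46 'b': at 4  ** P0@[46:46]
pos 47 'c': at 5  ** P1@[44:47],P5@[46:47]
pos 48 'd': at 6 ·f
pos 49 'b': at 7  ** P0@[49:49],P2@[48:49]
pos 50 'c': at 15 ·f  ** P5@[49:50]
pos 51 'b': at 1 ·f  ** P0@[51:51]
pos 52 'a': at 14  ** P4@[51:52]

All matches (sorted): [[1,0],[1,2],[2,4],[3,0],[5,0],[5,2],[6,4],[7,0],[8,5],[9,0],[10,0],[11,3],[11,4],[13,0],[14,5],[15,0],[16,5],[24,0],[25,1],[25,5],[28,0],[29,4],[30,0],[31,5],[32,0],[33,0],[34,3],[34,4],[38,0],[38,2],[39,0],[40,0],[41,4],[43,0],[44,5],[46,0],[47,1],[47,5],[49,0],[49,2],[50,5],[51,0],[52,4]]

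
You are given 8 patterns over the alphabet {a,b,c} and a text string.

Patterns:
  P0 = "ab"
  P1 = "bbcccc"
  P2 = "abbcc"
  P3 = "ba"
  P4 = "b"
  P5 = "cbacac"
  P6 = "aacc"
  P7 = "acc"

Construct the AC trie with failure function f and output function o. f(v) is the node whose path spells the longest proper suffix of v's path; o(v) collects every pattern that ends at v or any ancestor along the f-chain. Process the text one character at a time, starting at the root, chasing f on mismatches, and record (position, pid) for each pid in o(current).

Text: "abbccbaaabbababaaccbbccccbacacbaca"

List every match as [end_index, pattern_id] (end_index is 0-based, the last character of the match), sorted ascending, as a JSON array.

Construct AC machine:
Trie (insert patterns):
  0='ε' goto a→1 b→3 c→13
  1='a' goto a→19 b→2 c→22
  2='ab' goto b→9  [P0 ends]
  3='b' goto a→12 b→4  [P4 ends]
  4='bb' goto c→5
  5='bbc' goto c→6
  6='bbcc' goto c→7
  7='bbccc' goto c→8
  8='bbcccc' goto ·  [P1 ends]
  9='abb' goto c→10
  10='abbc' goto c→11
  11='abbcc' goto ·  [P2 ends]
  12='ba' goto ·  [P3 ends]
  13='c' goto b→14
  14='cb' goto a→15
  15='cba' goto c→16
  16='cbac' goto a→17
  17='cbaca' goto c→18
  18='cbacac' goto ·  [P5 ends]
  19='aa' goto c→20
  20='aac' goto c→21
  21='aacc' goto ·  [P6 ends]
  22='ac' goto c→23
  23='acc' goto ·  [P7 ends]

Failure links (BFS by depth):
  n1('a'): parent n0 fail=0; on 'a' 0 → fail=0;  out ∅∪∅=∅
  n3('b'): parent n0 fail=0; on 'b' 0 → fail=0;  out {4}∪∅={4}
  n13('c'): parent n0 fail=0; on 'c' 0 → fail=0;  out ∅∪∅=∅
  n2('ab'): parent n1 fail=0; on 'b' 0 → fail=3;  out {0}∪{4}={0,4}
  n4('bb'): parent n3 fail=0; on 'b' 0 → fail=3;  out ∅∪{4}={4}
  n12('ba'): parent n3 fail=0; on 'a' 0 → fail=1;  out {3}∪∅={3}
  n14('cb'): parent n13 fail=0; on 'b' 0 → fail=3;  out ∅∪{4}={4}
  n19('aa'): parent n1 fail=0; on 'a' 0 → fail=1;  out ∅∪∅=∅
  n22('ac'): parent n1 fail=0; on 'c' 0 → fail=13;  out ∅∪∅=∅
  n5('bbc'): parent n4 fail=3; on 'c' 3→0 → fail=13;  out ∅∪∅=∅
  n9('abb'): parent n2 fail=3; on 'b' 3 → fail=4;  out ∅∪{4}={4}
  n15('cba'): parent n14 fail=3; on 'a' 3 → fail=12;  out ∅∪{3}={3}
  n20('aac'): parent n19 fail=1; on 'c' 1 → fail=22;  out ∅∪∅=∅
  n23('acc'): parent n22 fail=13; on 'c' 13→0 → fail=13;  out {7}∪∅={7}
  n6('bbcc'): parent n5 fail=13; on 'c' 13→0 → fail=13;  out ∅∪∅=∅
  n10('abbc'): parent n9 fail=4; on 'c' 4 → fail=5;  out ∅∪∅=∅
  n16('cbac'): parent n15 fail=12; on 'c' 12→1 → fail=22;  out ∅∪∅=∅
  n21('aacc'): parent n20 fail=22; on 'c' 22 → fail=23;  out {6}∪{7}={6,7}
  n7('bbccc'): parent n6 fail=13; on 'c' 13→0 → fail=13;  out ∅∪∅=∅
  n11('abbcc'): parent n10 fail=5; on 'c' 5 → fail=6;  out {2}∪∅={2}
  n17('cbaca'): parent n16 fail=22; on 'a' 22→13→0 → fail=1;  out ∅∪∅=∅
  n8('bbcccc'): parent n7 fail=13; on 'c' 13→0 → fail=13;  out {1}∪∅={1}
  n18('cbacac'): parent n17 fail=1; on 'c' 1 → fail=22;  out {5}∪∅={5}

Scan:
pos 0 'a': at 1
pos 1 'b': at 2  ** P0@[0:1],P4@[1:1]
pos 2 'b': at 9  ** P4@[2:2]
pos 3 'c': at 10
pos 4 'c': at 11  ** P2@[0:4]
pos 5 'b': at 14 (fail-walked)  ** P4@[5:5]
pos 6 'a': at 15  ** P3@[5:6]
pos 7 'a': at 19 (fail-walked)
pos 8 'a': at 19 (fail-walked)
pos 9 'b': at 2 (fail-walked)  ** P0@[8:9],P4@[9:9]
pos 10 'b': at 9  ** P4@[10:10]
pos 11 'a': at 12 (fail-walked)  ** P3@[10:11]
pos 12 'b': at 2 (fail-walked)  ** P0@[11:12],P4@[12:12]
pos 13 'a': at 12 (fail-walked)  ** P3@[12:13]
pos 14 'b': at 2 (fail-walked)  ** P0@[13:14],P4@[14:14]
pos 15 'a': at 12 (fail-walked)  ** P3@[14:15]
pos 16 'a': at 19 (fail-walked)
pos 17 'c': at 20
pos 18 'c': at 21  ** P6@[15:18],P7@[16:18]
pos 19 'b': at 14 (fail-walked)  ** P4@[19:19]
pos 20 'b': at 4 (fail-walked)  ** P4@[20:20]
pos 21 'c': at 5
pos 22 'c': at 6
pos 23 'c': at 7
pos 24 'c': at 8  ** P1@[19:24]
pos 25 'b': at 14 (fail-walked)  ** P4@[25:25]
pos 26 'a': at 15  ** P3@[25:26]
pos 27 'c': at 16
pos 28 'a': at 17
pos 29 'c': at 18  ** P5@[24:29]
pos 30 'b': at 14 (fail-walked)  ** P4@[30:30]
pos 31 'a': at 15  ** P3@[30:31]
pos 32 'c': at 16
pos 33 'a': at 17

All matches (sorted): [[1,0],[1,4],[2,4],[4,2],[5,4],[6,3],[9,0],[9,4],[10,4],[11,3],[12,0],[12,4],[13,3],[14,0],[14,4],[15,3],[18,6],[18,7],[19,4],[20,4],[24,1],[25,4],[26,3],[29,5],[30,4],[31,3]]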